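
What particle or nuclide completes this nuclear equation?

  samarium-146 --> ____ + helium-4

Nd-142

Conserve mass number: 146 = A + 4, so A = 142.
Conserve atomic number: 62 = Z + 2, so Z = 60.
Z = 60 is neodymium, so the species is neodymium-142.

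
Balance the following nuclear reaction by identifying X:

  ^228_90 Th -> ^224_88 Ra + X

alpha particle

Conserve mass number: 228 = 224 + A, so A = 4.
Conserve atomic number: 90 = 88 + Z, so Z = 2.
A = 4 and Z = 2 is ^4_2 He — an alpha particle.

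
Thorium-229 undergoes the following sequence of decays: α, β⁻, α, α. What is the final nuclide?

At-217

Start: (A, Z) = (229, 90).
After α: (225, 88).
After β⁻: (225, 89).
After α: (221, 87).
After α: (217, 85).
Z = 85 is astatine.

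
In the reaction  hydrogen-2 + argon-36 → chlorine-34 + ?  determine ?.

alpha particle

Conserve mass number: 2 + 36 = 34 + A, so A = 4.
Conserve atomic number: 1 + 18 = 17 + Z, so Z = 2.
A = 4 and Z = 2 is helium-4 — an alpha particle.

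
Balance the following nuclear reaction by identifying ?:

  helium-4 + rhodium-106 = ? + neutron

Ag-109

Conserve mass number: 4 + 106 = A + 1, so A = 109.
Conserve atomic number: 2 + 45 = Z + 0, so Z = 47.
Z = 47 is silver, so the species is silver-109.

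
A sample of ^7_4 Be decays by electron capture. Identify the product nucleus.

Li-7

Electron capture: mass number changes by +0, atomic number by -1.
A: 7 = 7; Z: 4 − 1 = 3.
Z = 3 is lithium, so the daughter is ^7_3 Li.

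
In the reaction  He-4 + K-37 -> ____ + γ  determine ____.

Sc-41

Conserve mass number: 4 + 37 = A + 0, so A = 41.
Conserve atomic number: 2 + 19 = Z + 0, so Z = 21.
Z = 21 is scandium, so the species is Sc-41.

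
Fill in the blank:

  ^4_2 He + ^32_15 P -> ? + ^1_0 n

Conserve mass number: 4 + 32 = A + 1, so A = 35.
Conserve atomic number: 2 + 15 = Z + 0, so Z = 17.
Z = 17 is chlorine, so the species is ^35_17 Cl.

Cl-35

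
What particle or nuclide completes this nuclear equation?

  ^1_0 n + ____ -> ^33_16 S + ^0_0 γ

Conserve mass number: 1 + A = 33 + 0, so A = 32.
Conserve atomic number: 0 + Z = 16 + 0, so Z = 16.
Z = 16 is sulfur, so the species is ^32_16 S.

S-32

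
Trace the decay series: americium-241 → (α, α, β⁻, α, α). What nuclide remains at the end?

Ra-225

Start: (A, Z) = (241, 95).
After α: (237, 93).
After α: (233, 91).
After β⁻: (233, 92).
After α: (229, 90).
After α: (225, 88).
Z = 88 is radium.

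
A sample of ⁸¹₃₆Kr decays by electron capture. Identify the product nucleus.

Electron capture: mass number changes by +0, atomic number by -1.
A: 81 = 81; Z: 36 − 1 = 35.
Z = 35 is bromine, so the daughter is ⁸¹₃₅Br.

Br-81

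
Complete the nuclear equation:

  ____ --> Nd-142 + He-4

Sm-146

Conserve mass number: A = 142 + 4, so A = 146.
Conserve atomic number: Z = 60 + 2, so Z = 62.
Z = 62 is samarium, so the species is Sm-146.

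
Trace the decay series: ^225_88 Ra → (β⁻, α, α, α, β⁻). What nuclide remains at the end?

Start: (A, Z) = (225, 88).
After β⁻: (225, 89).
After α: (221, 87).
After α: (217, 85).
After α: (213, 83).
After β⁻: (213, 84).
Z = 84 is polonium.

Po-213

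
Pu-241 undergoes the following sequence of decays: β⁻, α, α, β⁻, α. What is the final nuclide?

Start: (A, Z) = (241, 94).
After β⁻: (241, 95).
After α: (237, 93).
After α: (233, 91).
After β⁻: (233, 92).
After α: (229, 90).
Z = 90 is thorium.

Th-229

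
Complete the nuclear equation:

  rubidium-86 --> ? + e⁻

Conserve mass number: 86 = A + 0, so A = 86.
Conserve atomic number: 37 = Z − 1, so Z = 38.
Z = 38 is strontium, so the species is strontium-86.

Sr-86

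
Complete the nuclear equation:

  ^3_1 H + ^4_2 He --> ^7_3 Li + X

gamma ray

Conserve mass number: 3 + 4 = 7 + A, so A = 0.
Conserve atomic number: 1 + 2 = 3 + Z, so Z = 0.
A = 0 and Z = 0 is ^0_0 γ — a gamma ray.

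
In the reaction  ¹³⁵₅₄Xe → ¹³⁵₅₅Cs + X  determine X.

Conserve mass number: 135 = 135 + A, so A = 0.
Conserve atomic number: 54 = 55 + Z, so Z = -1.
A = 0 and Z = -1 is ⁰₋₁e — a beta-minus particle.

beta-minus particle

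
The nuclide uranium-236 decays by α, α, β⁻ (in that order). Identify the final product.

Ac-228

Start: (A, Z) = (236, 92).
After α: (232, 90).
After α: (228, 88).
After β⁻: (228, 89).
Z = 89 is actinium.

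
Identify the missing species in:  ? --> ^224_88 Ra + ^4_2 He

Th-228

Conserve mass number: A = 224 + 4, so A = 228.
Conserve atomic number: Z = 88 + 2, so Z = 90.
Z = 90 is thorium, so the species is ^228_90 Th.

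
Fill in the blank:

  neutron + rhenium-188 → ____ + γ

Conserve mass number: 1 + 188 = A + 0, so A = 189.
Conserve atomic number: 0 + 75 = Z + 0, so Z = 75.
Z = 75 is rhenium, so the species is rhenium-189.

Re-189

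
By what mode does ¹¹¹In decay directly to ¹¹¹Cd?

beta-plus decay or electron capture

ΔA = 111 − 111 = 0; ΔZ = 48 − 49 = -1.
A is unchanged and Z drops by 1 — a proton has become a neutron (β⁺ emission or electron capture).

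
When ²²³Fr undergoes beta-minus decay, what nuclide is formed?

Ra-223

Beta-minus decay: mass number changes by +0, atomic number by +1.
A: 223 = 223; Z: 87 + 1 = 88.
Z = 88 is radium, so the daughter is ²²³Ra.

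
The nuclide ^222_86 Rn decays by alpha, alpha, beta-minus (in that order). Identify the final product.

Start: (A, Z) = (222, 86).
After α: (218, 84).
After α: (214, 82).
After β⁻: (214, 83).
Z = 83 is bismuth.

Bi-214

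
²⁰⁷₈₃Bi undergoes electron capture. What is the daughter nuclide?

Electron capture: mass number changes by +0, atomic number by -1.
A: 207 = 207; Z: 83 − 1 = 82.
Z = 82 is lead, so the daughter is ²⁰⁷₈₂Pb.

Pb-207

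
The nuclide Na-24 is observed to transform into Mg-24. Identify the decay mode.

ΔA = 24 − 24 = 0; ΔZ = 12 − 11 = +1.
A is unchanged and Z rises by 1 — a neutron has become a proton (β⁻ decay).

beta-minus decay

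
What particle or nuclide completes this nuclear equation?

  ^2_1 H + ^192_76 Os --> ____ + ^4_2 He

Conserve mass number: 2 + 192 = A + 4, so A = 190.
Conserve atomic number: 1 + 76 = Z + 2, so Z = 75.
Z = 75 is rhenium, so the species is ^190_75 Re.

Re-190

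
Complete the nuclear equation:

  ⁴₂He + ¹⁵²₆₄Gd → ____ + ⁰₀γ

Conserve mass number: 4 + 152 = A + 0, so A = 156.
Conserve atomic number: 2 + 64 = Z + 0, so Z = 66.
Z = 66 is dysprosium, so the species is ¹⁵⁶₆₆Dy.

Dy-156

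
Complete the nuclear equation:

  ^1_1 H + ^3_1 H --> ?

Conserve mass number: 1 + 3 = A, so A = 4.
Conserve atomic number: 1 + 1 = Z, so Z = 2.
A = 4 and Z = 2 is ^4_2 He — an alpha particle.

He-4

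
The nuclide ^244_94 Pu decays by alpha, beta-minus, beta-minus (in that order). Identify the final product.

Pu-240

Start: (A, Z) = (244, 94).
After α: (240, 92).
After β⁻: (240, 93).
After β⁻: (240, 94).
Z = 94 is plutonium.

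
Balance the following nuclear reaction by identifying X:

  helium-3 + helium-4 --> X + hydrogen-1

Li-6

Conserve mass number: 3 + 4 = A + 1, so A = 6.
Conserve atomic number: 2 + 2 = Z + 1, so Z = 3.
Z = 3 is lithium, so the species is lithium-6.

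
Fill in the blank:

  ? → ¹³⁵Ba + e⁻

Conserve mass number: A = 135 + 0, so A = 135.
Conserve atomic number: Z = 56 − 1, so Z = 55.
Z = 55 is caesium, so the species is ¹³⁵Cs.

Cs-135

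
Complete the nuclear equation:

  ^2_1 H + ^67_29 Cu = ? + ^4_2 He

Conserve mass number: 2 + 67 = A + 4, so A = 65.
Conserve atomic number: 1 + 29 = Z + 2, so Z = 28.
Z = 28 is nickel, so the species is ^65_28 Ni.

Ni-65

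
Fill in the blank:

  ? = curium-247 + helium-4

Conserve mass number: A = 247 + 4, so A = 251.
Conserve atomic number: Z = 96 + 2, so Z = 98.
Z = 98 is californium, so the species is californium-251.

Cf-251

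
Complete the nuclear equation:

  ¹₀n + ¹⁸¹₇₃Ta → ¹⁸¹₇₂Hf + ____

Conserve mass number: 1 + 181 = 181 + A, so A = 1.
Conserve atomic number: 0 + 73 = 72 + Z, so Z = 1.
A = 1 and Z = 1 is ¹₁H — a proton.

proton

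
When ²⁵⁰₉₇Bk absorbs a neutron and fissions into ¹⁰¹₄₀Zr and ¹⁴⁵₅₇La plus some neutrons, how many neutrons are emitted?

5

Conserve mass number: 251 = 101 + 145 + k, so k = 251 − 246 = 5.
Check atomic number: 97 = 40 + 57 + 0 = 97. ✓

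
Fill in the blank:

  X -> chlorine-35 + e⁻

S-35

Conserve mass number: A = 35 + 0, so A = 35.
Conserve atomic number: Z = 17 − 1, so Z = 16.
Z = 16 is sulfur, so the species is sulfur-35.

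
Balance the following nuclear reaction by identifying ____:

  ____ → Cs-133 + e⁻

Conserve mass number: A = 133 + 0, so A = 133.
Conserve atomic number: Z = 55 − 1, so Z = 54.
Z = 54 is xenon, so the species is Xe-133.

Xe-133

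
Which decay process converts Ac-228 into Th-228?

beta-minus decay

ΔA = 228 − 228 = 0; ΔZ = 90 − 89 = +1.
A is unchanged and Z rises by 1 — a neutron has become a proton (β⁻ decay).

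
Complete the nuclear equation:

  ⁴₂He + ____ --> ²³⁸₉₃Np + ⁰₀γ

Conserve mass number: 4 + A = 238 + 0, so A = 234.
Conserve atomic number: 2 + Z = 93 + 0, so Z = 91.
Z = 91 is protactinium, so the species is ²³⁴₉₁Pa.

Pa-234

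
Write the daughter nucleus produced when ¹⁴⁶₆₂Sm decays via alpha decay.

Nd-142

Alpha decay: mass number changes by -4, atomic number by -2.
A: 146 − 4 = 142; Z: 62 − 2 = 60.
Z = 60 is neodymium, so the daughter is ¹⁴²₆₀Nd.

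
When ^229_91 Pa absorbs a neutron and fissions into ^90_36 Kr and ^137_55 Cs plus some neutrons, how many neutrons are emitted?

Conserve mass number: 230 = 90 + 137 + k, so k = 230 − 227 = 3.
Check atomic number: 91 = 36 + 55 + 0 = 91. ✓

3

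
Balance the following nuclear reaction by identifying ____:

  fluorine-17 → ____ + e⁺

O-17

Conserve mass number: 17 = A + 0, so A = 17.
Conserve atomic number: 9 = Z + 1, so Z = 8.
Z = 8 is oxygen, so the species is oxygen-17.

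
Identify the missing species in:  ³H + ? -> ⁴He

proton

Conserve mass number: 3 + A = 4, so A = 1.
Conserve atomic number: 1 + Z = 2, so Z = 1.
A = 1 and Z = 1 is ¹H — a proton.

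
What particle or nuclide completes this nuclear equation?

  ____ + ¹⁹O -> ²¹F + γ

deuteron

Conserve mass number: A + 19 = 21 + 0, so A = 2.
Conserve atomic number: Z + 8 = 9 + 0, so Z = 1.
A = 2 and Z = 1 is ²H — a deuteron.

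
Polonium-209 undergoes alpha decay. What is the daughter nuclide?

Alpha decay: mass number changes by -4, atomic number by -2.
A: 209 − 4 = 205; Z: 84 − 2 = 82.
Z = 82 is lead, so the daughter is lead-205.

Pb-205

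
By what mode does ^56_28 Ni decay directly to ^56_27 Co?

ΔA = 56 − 56 = 0; ΔZ = 27 − 28 = -1.
A is unchanged and Z drops by 1 — a proton has become a neutron (β⁺ emission or electron capture).

beta-plus decay or electron capture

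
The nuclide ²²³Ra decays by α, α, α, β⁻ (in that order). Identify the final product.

Start: (A, Z) = (223, 88).
After α: (219, 86).
After α: (215, 84).
After α: (211, 82).
After β⁻: (211, 83).
Z = 83 is bismuth.

Bi-211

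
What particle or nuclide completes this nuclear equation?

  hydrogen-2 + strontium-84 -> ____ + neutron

Conserve mass number: 2 + 84 = A + 1, so A = 85.
Conserve atomic number: 1 + 38 = Z + 0, so Z = 39.
Z = 39 is yttrium, so the species is yttrium-85.

Y-85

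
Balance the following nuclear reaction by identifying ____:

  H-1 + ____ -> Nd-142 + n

Conserve mass number: 1 + A = 142 + 1, so A = 142.
Conserve atomic number: 1 + Z = 60 + 0, so Z = 59.
Z = 59 is praseodymium, so the species is Pr-142.

Pr-142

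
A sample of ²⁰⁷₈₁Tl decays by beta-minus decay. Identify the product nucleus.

Beta-minus decay: mass number changes by +0, atomic number by +1.
A: 207 = 207; Z: 81 + 1 = 82.
Z = 82 is lead, so the daughter is ²⁰⁷₈₂Pb.

Pb-207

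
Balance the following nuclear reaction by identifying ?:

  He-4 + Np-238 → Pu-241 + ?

proton

Conserve mass number: 4 + 238 = 241 + A, so A = 1.
Conserve atomic number: 2 + 93 = 94 + Z, so Z = 1.
A = 1 and Z = 1 is H-1 — a proton.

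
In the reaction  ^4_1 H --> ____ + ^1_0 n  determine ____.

H-3

Conserve mass number: 4 = A + 1, so A = 3.
Conserve atomic number: 1 = Z + 0, so Z = 1.
A = 3 and Z = 1 is ^3_1 H — a triton.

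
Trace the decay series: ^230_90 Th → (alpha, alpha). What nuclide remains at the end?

Rn-222

Start: (A, Z) = (230, 90).
After α: (226, 88).
After α: (222, 86).
Z = 86 is radon.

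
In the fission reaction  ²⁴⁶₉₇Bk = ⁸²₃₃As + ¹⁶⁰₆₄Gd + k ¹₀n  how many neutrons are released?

4

Conserve mass number: 246 = 82 + 160 + k, so k = 246 − 242 = 4.
Check atomic number: 97 = 33 + 64 + 0 = 97. ✓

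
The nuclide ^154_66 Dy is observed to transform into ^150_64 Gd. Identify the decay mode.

alpha decay

ΔA = 150 − 154 = -4; ΔZ = 64 − 66 = -2.
A drops by 4 and Z drops by 2 — the signature of alpha emission.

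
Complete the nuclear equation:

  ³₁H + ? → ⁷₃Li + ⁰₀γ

alpha particle

Conserve mass number: 3 + A = 7 + 0, so A = 4.
Conserve atomic number: 1 + Z = 3 + 0, so Z = 2.
A = 4 and Z = 2 is ⁴₂He — an alpha particle.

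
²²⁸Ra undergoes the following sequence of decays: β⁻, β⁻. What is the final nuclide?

Th-228

Start: (A, Z) = (228, 88).
After β⁻: (228, 89).
After β⁻: (228, 90).
Z = 90 is thorium.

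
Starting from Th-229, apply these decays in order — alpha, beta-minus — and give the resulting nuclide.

Ac-225

Start: (A, Z) = (229, 90).
After α: (225, 88).
After β⁻: (225, 89).
Z = 89 is actinium.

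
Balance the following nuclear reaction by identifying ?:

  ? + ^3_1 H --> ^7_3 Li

alpha particle

Conserve mass number: A + 3 = 7, so A = 4.
Conserve atomic number: Z + 1 = 3, so Z = 2.
A = 4 and Z = 2 is ^4_2 He — an alpha particle.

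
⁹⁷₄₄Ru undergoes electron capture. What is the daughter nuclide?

Electron capture: mass number changes by +0, atomic number by -1.
A: 97 = 97; Z: 44 − 1 = 43.
Z = 43 is technetium, so the daughter is ⁹⁷₄₃Tc.

Tc-97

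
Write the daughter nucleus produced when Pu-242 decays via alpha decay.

Alpha decay: mass number changes by -4, atomic number by -2.
A: 242 − 4 = 238; Z: 94 − 2 = 92.
Z = 92 is uranium, so the daughter is U-238.

U-238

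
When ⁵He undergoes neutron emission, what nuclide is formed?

He-4

Neutron emission: mass number changes by -1, atomic number by +0.
A: 5 − 1 = 4; Z: 2 = 2.
Z = 2 is helium, so the daughter is ⁴He.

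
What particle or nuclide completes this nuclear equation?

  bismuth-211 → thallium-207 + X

alpha particle

Conserve mass number: 211 = 207 + A, so A = 4.
Conserve atomic number: 83 = 81 + Z, so Z = 2.
A = 4 and Z = 2 is helium-4 — an alpha particle.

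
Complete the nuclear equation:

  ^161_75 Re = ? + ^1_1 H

Conserve mass number: 161 = A + 1, so A = 160.
Conserve atomic number: 75 = Z + 1, so Z = 74.
Z = 74 is tungsten, so the species is ^160_74 W.

W-160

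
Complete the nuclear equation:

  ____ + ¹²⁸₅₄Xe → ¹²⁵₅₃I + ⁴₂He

Conserve mass number: A + 128 = 125 + 4, so A = 1.
Conserve atomic number: Z + 54 = 53 + 2, so Z = 1.
A = 1 and Z = 1 is ¹₁H — a proton.

proton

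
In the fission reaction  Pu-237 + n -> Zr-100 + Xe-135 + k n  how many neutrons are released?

Conserve mass number: 238 = 100 + 135 + k, so k = 238 − 235 = 3.
Check atomic number: 94 = 40 + 54 + 0 = 94. ✓

3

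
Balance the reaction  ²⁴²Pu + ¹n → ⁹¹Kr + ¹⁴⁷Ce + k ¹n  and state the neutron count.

5

Conserve mass number: 243 = 91 + 147 + k, so k = 243 − 238 = 5.
Check atomic number: 94 = 36 + 58 + 0 = 94. ✓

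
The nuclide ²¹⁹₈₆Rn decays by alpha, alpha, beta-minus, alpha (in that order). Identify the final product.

Tl-207

Start: (A, Z) = (219, 86).
After α: (215, 84).
After α: (211, 82).
After β⁻: (211, 83).
After α: (207, 81).
Z = 81 is thallium.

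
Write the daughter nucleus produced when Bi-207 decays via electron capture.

Pb-207

Electron capture: mass number changes by +0, atomic number by -1.
A: 207 = 207; Z: 83 − 1 = 82.
Z = 82 is lead, so the daughter is Pb-207.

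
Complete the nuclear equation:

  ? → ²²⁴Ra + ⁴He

Conserve mass number: A = 224 + 4, so A = 228.
Conserve atomic number: Z = 88 + 2, so Z = 90.
Z = 90 is thorium, so the species is ²²⁸Th.

Th-228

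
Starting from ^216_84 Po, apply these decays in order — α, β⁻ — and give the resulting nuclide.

Bi-212

Start: (A, Z) = (216, 84).
After α: (212, 82).
After β⁻: (212, 83).
Z = 83 is bismuth.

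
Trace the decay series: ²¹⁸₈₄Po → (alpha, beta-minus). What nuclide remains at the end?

Start: (A, Z) = (218, 84).
After α: (214, 82).
After β⁻: (214, 83).
Z = 83 is bismuth.

Bi-214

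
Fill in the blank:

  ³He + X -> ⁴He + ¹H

deuteron

Conserve mass number: 3 + A = 4 + 1, so A = 2.
Conserve atomic number: 2 + Z = 2 + 1, so Z = 1.
A = 2 and Z = 1 is ²H — a deuteron.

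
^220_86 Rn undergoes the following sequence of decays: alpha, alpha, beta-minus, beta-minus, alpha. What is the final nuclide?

Start: (A, Z) = (220, 86).
After α: (216, 84).
After α: (212, 82).
After β⁻: (212, 83).
After β⁻: (212, 84).
After α: (208, 82).
Z = 82 is lead.

Pb-208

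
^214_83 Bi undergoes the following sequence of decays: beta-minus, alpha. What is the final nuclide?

Start: (A, Z) = (214, 83).
After β⁻: (214, 84).
After α: (210, 82).
Z = 82 is lead.

Pb-210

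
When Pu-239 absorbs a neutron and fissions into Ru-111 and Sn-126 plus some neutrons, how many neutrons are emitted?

3

Conserve mass number: 240 = 111 + 126 + k, so k = 240 − 237 = 3.
Check atomic number: 94 = 44 + 50 + 0 = 94. ✓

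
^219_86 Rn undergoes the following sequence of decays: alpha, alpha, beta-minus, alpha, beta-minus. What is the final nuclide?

Pb-207

Start: (A, Z) = (219, 86).
After α: (215, 84).
After α: (211, 82).
After β⁻: (211, 83).
After α: (207, 81).
After β⁻: (207, 82).
Z = 82 is lead.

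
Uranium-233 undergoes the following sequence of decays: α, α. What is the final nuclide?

Ra-225

Start: (A, Z) = (233, 92).
After α: (229, 90).
After α: (225, 88).
Z = 88 is radium.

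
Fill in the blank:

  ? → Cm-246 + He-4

Cf-250

Conserve mass number: A = 246 + 4, so A = 250.
Conserve atomic number: Z = 96 + 2, so Z = 98.
Z = 98 is californium, so the species is Cf-250.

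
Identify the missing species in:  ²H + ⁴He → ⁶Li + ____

gamma ray

Conserve mass number: 2 + 4 = 6 + A, so A = 0.
Conserve atomic number: 1 + 2 = 3 + Z, so Z = 0.
A = 0 and Z = 0 is γ — a gamma ray.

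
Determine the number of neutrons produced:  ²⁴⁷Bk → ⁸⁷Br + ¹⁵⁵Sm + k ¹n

Conserve mass number: 247 = 87 + 155 + k, so k = 247 − 242 = 5.
Check atomic number: 97 = 35 + 62 + 0 = 97. ✓

5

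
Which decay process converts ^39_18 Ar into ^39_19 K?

ΔA = 39 − 39 = 0; ΔZ = 19 − 18 = +1.
A is unchanged and Z rises by 1 — a neutron has become a proton (β⁻ decay).

beta-minus decay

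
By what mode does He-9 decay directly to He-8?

neutron emission

ΔA = 8 − 9 = -1; ΔZ = 2 − 2 = +0.
A drops by 1 with Z unchanged — a neutron was emitted.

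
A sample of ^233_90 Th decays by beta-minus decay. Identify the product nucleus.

Beta-minus decay: mass number changes by +0, atomic number by +1.
A: 233 = 233; Z: 90 + 1 = 91.
Z = 91 is protactinium, so the daughter is ^233_91 Pa.

Pa-233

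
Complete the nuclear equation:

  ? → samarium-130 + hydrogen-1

Eu-131

Conserve mass number: A = 130 + 1, so A = 131.
Conserve atomic number: Z = 62 + 1, so Z = 63.
Z = 63 is europium, so the species is europium-131.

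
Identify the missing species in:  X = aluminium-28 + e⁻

Mg-28

Conserve mass number: A = 28 + 0, so A = 28.
Conserve atomic number: Z = 13 − 1, so Z = 12.
Z = 12 is magnesium, so the species is magnesium-28.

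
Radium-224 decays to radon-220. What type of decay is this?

ΔA = 220 − 224 = -4; ΔZ = 86 − 88 = -2.
A drops by 4 and Z drops by 2 — the signature of alpha emission.

alpha decay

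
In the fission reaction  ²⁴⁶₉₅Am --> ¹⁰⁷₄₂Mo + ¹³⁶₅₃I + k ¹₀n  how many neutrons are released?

Conserve mass number: 246 = 107 + 136 + k, so k = 246 − 243 = 3.
Check atomic number: 95 = 42 + 53 + 0 = 95. ✓

3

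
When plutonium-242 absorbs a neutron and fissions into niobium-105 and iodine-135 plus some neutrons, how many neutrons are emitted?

3

Conserve mass number: 243 = 105 + 135 + k, so k = 243 − 240 = 3.
Check atomic number: 94 = 41 + 53 + 0 = 94. ✓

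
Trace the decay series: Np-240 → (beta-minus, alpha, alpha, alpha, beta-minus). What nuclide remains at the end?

Ac-228

Start: (A, Z) = (240, 93).
After β⁻: (240, 94).
After α: (236, 92).
After α: (232, 90).
After α: (228, 88).
After β⁻: (228, 89).
Z = 89 is actinium.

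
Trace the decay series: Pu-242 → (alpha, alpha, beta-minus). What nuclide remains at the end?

Pa-234

Start: (A, Z) = (242, 94).
After α: (238, 92).
After α: (234, 90).
After β⁻: (234, 91).
Z = 91 is protactinium.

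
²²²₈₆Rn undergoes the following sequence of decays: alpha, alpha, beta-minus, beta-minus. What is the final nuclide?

Po-214

Start: (A, Z) = (222, 86).
After α: (218, 84).
After α: (214, 82).
After β⁻: (214, 83).
After β⁻: (214, 84).
Z = 84 is polonium.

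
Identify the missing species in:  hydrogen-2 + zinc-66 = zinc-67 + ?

proton

Conserve mass number: 2 + 66 = 67 + A, so A = 1.
Conserve atomic number: 1 + 30 = 30 + Z, so Z = 1.
A = 1 and Z = 1 is hydrogen-1 — a proton.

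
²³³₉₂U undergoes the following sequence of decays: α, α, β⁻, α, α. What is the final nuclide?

Start: (A, Z) = (233, 92).
After α: (229, 90).
After α: (225, 88).
After β⁻: (225, 89).
After α: (221, 87).
After α: (217, 85).
Z = 85 is astatine.

At-217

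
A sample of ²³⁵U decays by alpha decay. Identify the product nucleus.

Th-231

Alpha decay: mass number changes by -4, atomic number by -2.
A: 235 − 4 = 231; Z: 92 − 2 = 90.
Z = 90 is thorium, so the daughter is ²³¹Th.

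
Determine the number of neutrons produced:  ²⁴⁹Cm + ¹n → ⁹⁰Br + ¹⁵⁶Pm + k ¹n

Conserve mass number: 250 = 90 + 156 + k, so k = 250 − 246 = 4.
Check atomic number: 96 = 35 + 61 + 0 = 96. ✓

4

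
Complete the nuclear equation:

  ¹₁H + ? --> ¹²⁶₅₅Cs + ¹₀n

Conserve mass number: 1 + A = 126 + 1, so A = 126.
Conserve atomic number: 1 + Z = 55 + 0, so Z = 54.
Z = 54 is xenon, so the species is ¹²⁶₅₄Xe.

Xe-126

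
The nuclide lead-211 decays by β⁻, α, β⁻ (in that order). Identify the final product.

Pb-207

Start: (A, Z) = (211, 82).
After β⁻: (211, 83).
After α: (207, 81).
After β⁻: (207, 82).
Z = 82 is lead.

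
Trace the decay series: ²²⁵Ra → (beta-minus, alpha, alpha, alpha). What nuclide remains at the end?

Bi-213

Start: (A, Z) = (225, 88).
After β⁻: (225, 89).
After α: (221, 87).
After α: (217, 85).
After α: (213, 83).
Z = 83 is bismuth.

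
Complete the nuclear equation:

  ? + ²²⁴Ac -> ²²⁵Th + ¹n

deuteron

Conserve mass number: A + 224 = 225 + 1, so A = 2.
Conserve atomic number: Z + 89 = 90 + 0, so Z = 1.
A = 2 and Z = 1 is ²H — a deuteron.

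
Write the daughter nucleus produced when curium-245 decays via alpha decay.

Alpha decay: mass number changes by -4, atomic number by -2.
A: 245 − 4 = 241; Z: 96 − 2 = 94.
Z = 94 is plutonium, so the daughter is plutonium-241.

Pu-241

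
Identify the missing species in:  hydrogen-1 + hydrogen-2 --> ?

Conserve mass number: 1 + 2 = A, so A = 3.
Conserve atomic number: 1 + 1 = Z, so Z = 2.
Z = 2 is helium, so the species is helium-3.

He-3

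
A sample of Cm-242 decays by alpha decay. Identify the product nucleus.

Pu-238

Alpha decay: mass number changes by -4, atomic number by -2.
A: 242 − 4 = 238; Z: 96 − 2 = 94.
Z = 94 is plutonium, so the daughter is Pu-238.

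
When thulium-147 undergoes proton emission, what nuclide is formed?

Er-146

Proton emission: mass number changes by -1, atomic number by -1.
A: 147 − 1 = 146; Z: 69 − 1 = 68.
Z = 68 is erbium, so the daughter is erbium-146.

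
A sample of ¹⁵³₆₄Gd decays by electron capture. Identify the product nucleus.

Eu-153

Electron capture: mass number changes by +0, atomic number by -1.
A: 153 = 153; Z: 64 − 1 = 63.
Z = 63 is europium, so the daughter is ¹⁵³₆₃Eu.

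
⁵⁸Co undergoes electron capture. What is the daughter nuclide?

Fe-58

Electron capture: mass number changes by +0, atomic number by -1.
A: 58 = 58; Z: 27 − 1 = 26.
Z = 26 is iron, so the daughter is ⁵⁸Fe.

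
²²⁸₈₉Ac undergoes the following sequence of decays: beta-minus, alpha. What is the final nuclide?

Ra-224

Start: (A, Z) = (228, 89).
After β⁻: (228, 90).
After α: (224, 88).
Z = 88 is radium.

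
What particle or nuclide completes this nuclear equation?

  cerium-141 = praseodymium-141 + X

beta-minus particle

Conserve mass number: 141 = 141 + A, so A = 0.
Conserve atomic number: 58 = 59 + Z, so Z = -1.
A = 0 and Z = -1 is e⁻ — a beta-minus particle.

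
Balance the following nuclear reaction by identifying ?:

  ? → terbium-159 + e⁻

Conserve mass number: A = 159 + 0, so A = 159.
Conserve atomic number: Z = 65 − 1, so Z = 64.
Z = 64 is gadolinium, so the species is gadolinium-159.

Gd-159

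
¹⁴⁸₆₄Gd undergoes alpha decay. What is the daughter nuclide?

Sm-144

Alpha decay: mass number changes by -4, atomic number by -2.
A: 148 − 4 = 144; Z: 64 − 2 = 62.
Z = 62 is samarium, so the daughter is ¹⁴⁴₆₂Sm.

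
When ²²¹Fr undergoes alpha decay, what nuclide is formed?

At-217

Alpha decay: mass number changes by -4, atomic number by -2.
A: 221 − 4 = 217; Z: 87 − 2 = 85.
Z = 85 is astatine, so the daughter is ²¹⁷At.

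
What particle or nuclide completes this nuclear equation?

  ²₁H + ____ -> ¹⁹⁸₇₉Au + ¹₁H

Au-197

Conserve mass number: 2 + A = 198 + 1, so A = 197.
Conserve atomic number: 1 + Z = 79 + 1, so Z = 79.
Z = 79 is gold, so the species is ¹⁹⁷₇₉Au.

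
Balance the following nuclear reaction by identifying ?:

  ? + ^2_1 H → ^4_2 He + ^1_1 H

Conserve mass number: A + 2 = 4 + 1, so A = 3.
Conserve atomic number: Z + 1 = 2 + 1, so Z = 2.
Z = 2 is helium, so the species is ^3_2 He.

He-3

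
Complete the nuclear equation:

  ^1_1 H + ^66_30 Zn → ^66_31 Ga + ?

neutron

Conserve mass number: 1 + 66 = 66 + A, so A = 1.
Conserve atomic number: 1 + 30 = 31 + Z, so Z = 0.
A = 1 and Z = 0 is ^1_0 n — a neutron.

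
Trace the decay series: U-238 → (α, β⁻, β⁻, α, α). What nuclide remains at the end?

Start: (A, Z) = (238, 92).
After α: (234, 90).
After β⁻: (234, 91).
After β⁻: (234, 92).
After α: (230, 90).
After α: (226, 88).
Z = 88 is radium.

Ra-226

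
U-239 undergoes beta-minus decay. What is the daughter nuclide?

Np-239

Beta-minus decay: mass number changes by +0, atomic number by +1.
A: 239 = 239; Z: 92 + 1 = 93.
Z = 93 is neptunium, so the daughter is Np-239.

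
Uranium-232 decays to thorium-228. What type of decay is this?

alpha decay

ΔA = 228 − 232 = -4; ΔZ = 90 − 92 = -2.
A drops by 4 and Z drops by 2 — the signature of alpha emission.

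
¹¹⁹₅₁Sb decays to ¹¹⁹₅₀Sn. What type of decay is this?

ΔA = 119 − 119 = 0; ΔZ = 50 − 51 = -1.
A is unchanged and Z drops by 1 — a proton has become a neutron (β⁺ emission or electron capture).

beta-plus decay or electron capture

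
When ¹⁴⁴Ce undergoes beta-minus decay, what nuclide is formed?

Beta-minus decay: mass number changes by +0, atomic number by +1.
A: 144 = 144; Z: 58 + 1 = 59.
Z = 59 is praseodymium, so the daughter is ¹⁴⁴Pr.

Pr-144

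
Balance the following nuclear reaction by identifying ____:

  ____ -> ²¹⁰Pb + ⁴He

Conserve mass number: A = 210 + 4, so A = 214.
Conserve atomic number: Z = 82 + 2, so Z = 84.
Z = 84 is polonium, so the species is ²¹⁴Po.

Po-214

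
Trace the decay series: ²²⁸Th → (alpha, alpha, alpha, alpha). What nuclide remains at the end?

Pb-212

Start: (A, Z) = (228, 90).
After α: (224, 88).
After α: (220, 86).
After α: (216, 84).
After α: (212, 82).
Z = 82 is lead.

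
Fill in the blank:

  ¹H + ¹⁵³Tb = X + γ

Conserve mass number: 1 + 153 = A + 0, so A = 154.
Conserve atomic number: 1 + 65 = Z + 0, so Z = 66.
Z = 66 is dysprosium, so the species is ¹⁵⁴Dy.

Dy-154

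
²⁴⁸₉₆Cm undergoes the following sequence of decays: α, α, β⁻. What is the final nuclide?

Np-240

Start: (A, Z) = (248, 96).
After α: (244, 94).
After α: (240, 92).
After β⁻: (240, 93).
Z = 93 is neptunium.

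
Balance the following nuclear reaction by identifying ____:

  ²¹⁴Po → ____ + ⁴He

Pb-210

Conserve mass number: 214 = A + 4, so A = 210.
Conserve atomic number: 84 = Z + 2, so Z = 82.
Z = 82 is lead, so the species is ²¹⁰Pb.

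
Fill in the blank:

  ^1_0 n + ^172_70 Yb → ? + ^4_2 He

Er-169

Conserve mass number: 1 + 172 = A + 4, so A = 169.
Conserve atomic number: 0 + 70 = Z + 2, so Z = 68.
Z = 68 is erbium, so the species is ^169_68 Er.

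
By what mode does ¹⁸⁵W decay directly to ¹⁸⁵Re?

beta-minus decay

ΔA = 185 − 185 = 0; ΔZ = 75 − 74 = +1.
A is unchanged and Z rises by 1 — a neutron has become a proton (β⁻ decay).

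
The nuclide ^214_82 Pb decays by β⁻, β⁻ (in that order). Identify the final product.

Po-214

Start: (A, Z) = (214, 82).
After β⁻: (214, 83).
After β⁻: (214, 84).
Z = 84 is polonium.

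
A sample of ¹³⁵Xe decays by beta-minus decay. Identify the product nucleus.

Beta-minus decay: mass number changes by +0, atomic number by +1.
A: 135 = 135; Z: 54 + 1 = 55.
Z = 55 is caesium, so the daughter is ¹³⁵Cs.

Cs-135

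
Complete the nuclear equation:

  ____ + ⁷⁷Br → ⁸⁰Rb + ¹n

alpha particle

Conserve mass number: A + 77 = 80 + 1, so A = 4.
Conserve atomic number: Z + 35 = 37 + 0, so Z = 2.
A = 4 and Z = 2 is ⁴He — an alpha particle.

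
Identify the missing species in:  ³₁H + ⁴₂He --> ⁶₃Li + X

Conserve mass number: 3 + 4 = 6 + A, so A = 1.
Conserve atomic number: 1 + 2 = 3 + Z, so Z = 0.
A = 1 and Z = 0 is ¹₀n — a neutron.

neutron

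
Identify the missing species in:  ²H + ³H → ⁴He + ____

Conserve mass number: 2 + 3 = 4 + A, so A = 1.
Conserve atomic number: 1 + 1 = 2 + Z, so Z = 0.
A = 1 and Z = 0 is ¹n — a neutron.

neutron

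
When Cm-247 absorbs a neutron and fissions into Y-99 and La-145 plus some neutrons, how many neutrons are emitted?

Conserve mass number: 248 = 99 + 145 + k, so k = 248 − 244 = 4.
Check atomic number: 96 = 39 + 57 + 0 = 96. ✓

4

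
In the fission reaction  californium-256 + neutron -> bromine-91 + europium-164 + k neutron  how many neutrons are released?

Conserve mass number: 257 = 91 + 164 + k, so k = 257 − 255 = 2.
Check atomic number: 98 = 35 + 63 + 0 = 98. ✓

2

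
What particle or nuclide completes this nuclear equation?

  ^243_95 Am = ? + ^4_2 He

Conserve mass number: 243 = A + 4, so A = 239.
Conserve atomic number: 95 = Z + 2, so Z = 93.
Z = 93 is neptunium, so the species is ^239_93 Np.

Np-239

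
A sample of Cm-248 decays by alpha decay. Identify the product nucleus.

Pu-244

Alpha decay: mass number changes by -4, atomic number by -2.
A: 248 − 4 = 244; Z: 96 − 2 = 94.
Z = 94 is plutonium, so the daughter is Pu-244.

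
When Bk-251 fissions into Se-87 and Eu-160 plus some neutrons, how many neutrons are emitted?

Conserve mass number: 251 = 87 + 160 + k, so k = 251 − 247 = 4.
Check atomic number: 97 = 34 + 63 + 0 = 97. ✓

4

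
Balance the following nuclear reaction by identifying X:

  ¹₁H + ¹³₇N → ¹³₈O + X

Conserve mass number: 1 + 13 = 13 + A, so A = 1.
Conserve atomic number: 1 + 7 = 8 + Z, so Z = 0.
A = 1 and Z = 0 is ¹₀n — a neutron.

neutron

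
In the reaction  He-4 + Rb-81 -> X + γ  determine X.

Conserve mass number: 4 + 81 = A + 0, so A = 85.
Conserve atomic number: 2 + 37 = Z + 0, so Z = 39.
Z = 39 is yttrium, so the species is Y-85.

Y-85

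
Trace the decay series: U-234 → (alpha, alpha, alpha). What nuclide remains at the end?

Start: (A, Z) = (234, 92).
After α: (230, 90).
After α: (226, 88).
After α: (222, 86).
Z = 86 is radon.

Rn-222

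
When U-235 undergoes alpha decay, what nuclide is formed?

Alpha decay: mass number changes by -4, atomic number by -2.
A: 235 − 4 = 231; Z: 92 − 2 = 90.
Z = 90 is thorium, so the daughter is Th-231.

Th-231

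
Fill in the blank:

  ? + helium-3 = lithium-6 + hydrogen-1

Conserve mass number: A + 3 = 6 + 1, so A = 4.
Conserve atomic number: Z + 2 = 3 + 1, so Z = 2.
A = 4 and Z = 2 is helium-4 — an alpha particle.

alpha particle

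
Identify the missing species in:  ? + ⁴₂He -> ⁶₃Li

Conserve mass number: A + 4 = 6, so A = 2.
Conserve atomic number: Z + 2 = 3, so Z = 1.
A = 2 and Z = 1 is ²₁H — a deuteron.

deuteron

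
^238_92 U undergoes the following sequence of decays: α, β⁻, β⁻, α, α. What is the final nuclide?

Start: (A, Z) = (238, 92).
After α: (234, 90).
After β⁻: (234, 91).
After β⁻: (234, 92).
After α: (230, 90).
After α: (226, 88).
Z = 88 is radium.

Ra-226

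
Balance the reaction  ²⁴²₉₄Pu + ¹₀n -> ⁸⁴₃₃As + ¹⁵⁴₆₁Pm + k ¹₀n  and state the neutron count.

5

Conserve mass number: 243 = 84 + 154 + k, so k = 243 − 238 = 5.
Check atomic number: 94 = 33 + 61 + 0 = 94. ✓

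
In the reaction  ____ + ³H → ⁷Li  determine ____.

alpha particle

Conserve mass number: A + 3 = 7, so A = 4.
Conserve atomic number: Z + 1 = 3, so Z = 2.
A = 4 and Z = 2 is ⁴He — an alpha particle.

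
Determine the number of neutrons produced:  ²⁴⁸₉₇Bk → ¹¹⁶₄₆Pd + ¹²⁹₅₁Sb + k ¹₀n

3

Conserve mass number: 248 = 116 + 129 + k, so k = 248 − 245 = 3.
Check atomic number: 97 = 46 + 51 + 0 = 97. ✓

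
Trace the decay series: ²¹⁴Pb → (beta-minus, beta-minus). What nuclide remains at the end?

Po-214

Start: (A, Z) = (214, 82).
After β⁻: (214, 83).
After β⁻: (214, 84).
Z = 84 is polonium.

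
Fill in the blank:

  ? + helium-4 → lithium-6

Conserve mass number: A + 4 = 6, so A = 2.
Conserve atomic number: Z + 2 = 3, so Z = 1.
A = 2 and Z = 1 is hydrogen-2 — a deuteron.

deuteron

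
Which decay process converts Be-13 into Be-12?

neutron emission

ΔA = 12 − 13 = -1; ΔZ = 4 − 4 = +0.
A drops by 1 with Z unchanged — a neutron was emitted.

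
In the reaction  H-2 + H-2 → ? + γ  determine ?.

Conserve mass number: 2 + 2 = A + 0, so A = 4.
Conserve atomic number: 1 + 1 = Z + 0, so Z = 2.
A = 4 and Z = 2 is He-4 — an alpha particle.

He-4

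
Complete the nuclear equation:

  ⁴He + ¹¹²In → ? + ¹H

Sn-115

Conserve mass number: 4 + 112 = A + 1, so A = 115.
Conserve atomic number: 2 + 49 = Z + 1, so Z = 50.
Z = 50 is tin, so the species is ¹¹⁵Sn.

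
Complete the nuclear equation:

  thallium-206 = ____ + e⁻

Conserve mass number: 206 = A + 0, so A = 206.
Conserve atomic number: 81 = Z − 1, so Z = 82.
Z = 82 is lead, so the species is lead-206.

Pb-206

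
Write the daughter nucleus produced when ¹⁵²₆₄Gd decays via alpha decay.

Alpha decay: mass number changes by -4, atomic number by -2.
A: 152 − 4 = 148; Z: 64 − 2 = 62.
Z = 62 is samarium, so the daughter is ¹⁴⁸₆₂Sm.

Sm-148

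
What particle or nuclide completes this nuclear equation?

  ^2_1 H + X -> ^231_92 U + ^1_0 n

Conserve mass number: 2 + A = 231 + 1, so A = 230.
Conserve atomic number: 1 + Z = 92 + 0, so Z = 91.
Z = 91 is protactinium, so the species is ^230_91 Pa.

Pa-230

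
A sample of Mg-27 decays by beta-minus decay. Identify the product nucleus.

Al-27

Beta-minus decay: mass number changes by +0, atomic number by +1.
A: 27 = 27; Z: 12 + 1 = 13.
Z = 13 is aluminium, so the daughter is Al-27.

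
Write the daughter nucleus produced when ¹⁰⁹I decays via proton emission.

Te-108

Proton emission: mass number changes by -1, atomic number by -1.
A: 109 − 1 = 108; Z: 53 − 1 = 52.
Z = 52 is tellurium, so the daughter is ¹⁰⁸Te.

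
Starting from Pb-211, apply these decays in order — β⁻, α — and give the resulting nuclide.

Tl-207

Start: (A, Z) = (211, 82).
After β⁻: (211, 83).
After α: (207, 81).
Z = 81 is thallium.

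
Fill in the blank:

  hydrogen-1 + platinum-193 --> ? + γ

Au-194

Conserve mass number: 1 + 193 = A + 0, so A = 194.
Conserve atomic number: 1 + 78 = Z + 0, so Z = 79.
Z = 79 is gold, so the species is gold-194.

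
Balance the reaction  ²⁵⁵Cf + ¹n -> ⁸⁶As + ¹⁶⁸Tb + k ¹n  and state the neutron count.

2

Conserve mass number: 256 = 86 + 168 + k, so k = 256 − 254 = 2.
Check atomic number: 98 = 33 + 65 + 0 = 98. ✓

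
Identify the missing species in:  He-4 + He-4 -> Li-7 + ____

Conserve mass number: 4 + 4 = 7 + A, so A = 1.
Conserve atomic number: 2 + 2 = 3 + Z, so Z = 1.
A = 1 and Z = 1 is H-1 — a proton.

proton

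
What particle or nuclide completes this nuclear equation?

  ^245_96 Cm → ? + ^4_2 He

Conserve mass number: 245 = A + 4, so A = 241.
Conserve atomic number: 96 = Z + 2, so Z = 94.
Z = 94 is plutonium, so the species is ^241_94 Pu.

Pu-241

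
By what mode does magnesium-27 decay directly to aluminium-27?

ΔA = 27 − 27 = 0; ΔZ = 13 − 12 = +1.
A is unchanged and Z rises by 1 — a neutron has become a proton (β⁻ decay).

beta-minus decay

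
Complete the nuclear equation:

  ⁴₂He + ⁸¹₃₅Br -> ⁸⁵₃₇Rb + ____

gamma ray

Conserve mass number: 4 + 81 = 85 + A, so A = 0.
Conserve atomic number: 2 + 35 = 37 + Z, so Z = 0.
A = 0 and Z = 0 is ⁰₀γ — a gamma ray.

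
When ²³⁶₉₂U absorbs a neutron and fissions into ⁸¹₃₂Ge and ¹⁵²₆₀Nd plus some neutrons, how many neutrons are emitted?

Conserve mass number: 237 = 81 + 152 + k, so k = 237 − 233 = 4.
Check atomic number: 92 = 32 + 60 + 0 = 92. ✓

4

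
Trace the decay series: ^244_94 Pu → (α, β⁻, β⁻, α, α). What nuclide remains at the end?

Start: (A, Z) = (244, 94).
After α: (240, 92).
After β⁻: (240, 93).
After β⁻: (240, 94).
After α: (236, 92).
After α: (232, 90).
Z = 90 is thorium.

Th-232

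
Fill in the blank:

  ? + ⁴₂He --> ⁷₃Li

Conserve mass number: A + 4 = 7, so A = 3.
Conserve atomic number: Z + 2 = 3, so Z = 1.
A = 3 and Z = 1 is ³₁H — a triton.

triton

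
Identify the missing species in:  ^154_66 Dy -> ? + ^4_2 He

Conserve mass number: 154 = A + 4, so A = 150.
Conserve atomic number: 66 = Z + 2, so Z = 64.
Z = 64 is gadolinium, so the species is ^150_64 Gd.

Gd-150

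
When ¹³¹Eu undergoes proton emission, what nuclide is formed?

Sm-130

Proton emission: mass number changes by -1, atomic number by -1.
A: 131 − 1 = 130; Z: 63 − 1 = 62.
Z = 62 is samarium, so the daughter is ¹³⁰Sm.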